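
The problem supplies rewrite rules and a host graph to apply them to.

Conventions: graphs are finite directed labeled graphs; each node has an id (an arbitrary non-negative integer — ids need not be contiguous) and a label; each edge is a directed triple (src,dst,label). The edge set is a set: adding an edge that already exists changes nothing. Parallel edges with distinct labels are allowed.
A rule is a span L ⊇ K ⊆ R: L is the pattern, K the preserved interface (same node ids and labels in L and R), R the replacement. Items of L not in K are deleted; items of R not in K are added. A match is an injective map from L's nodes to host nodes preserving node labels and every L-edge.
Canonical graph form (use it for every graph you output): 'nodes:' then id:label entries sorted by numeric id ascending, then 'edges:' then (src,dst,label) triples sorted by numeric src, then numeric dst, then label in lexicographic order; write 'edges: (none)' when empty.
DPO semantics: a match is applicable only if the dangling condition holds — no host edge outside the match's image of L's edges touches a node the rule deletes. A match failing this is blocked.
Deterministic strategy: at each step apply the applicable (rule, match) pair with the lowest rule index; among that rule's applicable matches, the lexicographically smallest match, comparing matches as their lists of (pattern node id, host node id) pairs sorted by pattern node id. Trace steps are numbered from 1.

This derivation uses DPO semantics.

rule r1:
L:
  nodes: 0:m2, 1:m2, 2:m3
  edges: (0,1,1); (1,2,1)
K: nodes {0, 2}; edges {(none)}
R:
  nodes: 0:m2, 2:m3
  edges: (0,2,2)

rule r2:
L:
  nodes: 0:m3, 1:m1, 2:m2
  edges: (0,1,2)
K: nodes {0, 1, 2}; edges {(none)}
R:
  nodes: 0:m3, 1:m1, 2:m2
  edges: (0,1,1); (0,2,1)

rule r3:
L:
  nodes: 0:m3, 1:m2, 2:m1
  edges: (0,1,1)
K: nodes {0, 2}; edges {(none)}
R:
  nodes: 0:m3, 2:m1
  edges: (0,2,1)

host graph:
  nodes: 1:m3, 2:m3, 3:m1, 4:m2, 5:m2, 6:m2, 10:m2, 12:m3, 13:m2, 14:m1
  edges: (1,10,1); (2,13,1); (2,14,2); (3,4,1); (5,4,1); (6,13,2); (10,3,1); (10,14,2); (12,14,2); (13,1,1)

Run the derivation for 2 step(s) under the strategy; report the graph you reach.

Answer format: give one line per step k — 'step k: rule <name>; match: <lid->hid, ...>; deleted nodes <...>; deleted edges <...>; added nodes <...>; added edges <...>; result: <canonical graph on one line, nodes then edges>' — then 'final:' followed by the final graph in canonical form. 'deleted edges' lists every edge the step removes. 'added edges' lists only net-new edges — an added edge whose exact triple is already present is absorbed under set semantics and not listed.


step 1: rule r2; match: 0->2, 1->14, 2->4; deleted nodes (none); deleted edges (2,14,2); added nodes (none); added edges (2,4,1); (2,14,1); result: nodes: 1:m3, 2:m3, 3:m1, 4:m2, 5:m2, 6:m2, 10:m2, 12:m3, 13:m2, 14:m1 edges: (1,10,1); (2,4,1); (2,13,1); (2,14,1); (3,4,1); (5,4,1); (6,13,2); (10,3,1); (10,14,2); (12,14,2); (13,1,1)
step 2: rule r2; match: 0->12, 1->14, 2->4; deleted nodes (none); deleted edges (12,14,2); added nodes (none); added edges (12,4,1); (12,14,1); result: nodes: 1:m3, 2:m3, 3:m1, 4:m2, 5:m2, 6:m2, 10:m2, 12:m3, 13:m2, 14:m1 edges: (1,10,1); (2,4,1); (2,13,1); (2,14,1); (3,4,1); (5,4,1); (6,13,2); (10,3,1); (10,14,2); (12,4,1); (12,14,1); (13,1,1)
final:
nodes: 1:m3, 2:m3, 3:m1, 4:m2, 5:m2, 6:m2, 10:m2, 12:m3, 13:m2, 14:m1
edges: (1,10,1); (2,4,1); (2,13,1); (2,14,1); (3,4,1); (5,4,1); (6,13,2); (10,3,1); (10,14,2); (12,4,1); (12,14,1); (13,1,1)


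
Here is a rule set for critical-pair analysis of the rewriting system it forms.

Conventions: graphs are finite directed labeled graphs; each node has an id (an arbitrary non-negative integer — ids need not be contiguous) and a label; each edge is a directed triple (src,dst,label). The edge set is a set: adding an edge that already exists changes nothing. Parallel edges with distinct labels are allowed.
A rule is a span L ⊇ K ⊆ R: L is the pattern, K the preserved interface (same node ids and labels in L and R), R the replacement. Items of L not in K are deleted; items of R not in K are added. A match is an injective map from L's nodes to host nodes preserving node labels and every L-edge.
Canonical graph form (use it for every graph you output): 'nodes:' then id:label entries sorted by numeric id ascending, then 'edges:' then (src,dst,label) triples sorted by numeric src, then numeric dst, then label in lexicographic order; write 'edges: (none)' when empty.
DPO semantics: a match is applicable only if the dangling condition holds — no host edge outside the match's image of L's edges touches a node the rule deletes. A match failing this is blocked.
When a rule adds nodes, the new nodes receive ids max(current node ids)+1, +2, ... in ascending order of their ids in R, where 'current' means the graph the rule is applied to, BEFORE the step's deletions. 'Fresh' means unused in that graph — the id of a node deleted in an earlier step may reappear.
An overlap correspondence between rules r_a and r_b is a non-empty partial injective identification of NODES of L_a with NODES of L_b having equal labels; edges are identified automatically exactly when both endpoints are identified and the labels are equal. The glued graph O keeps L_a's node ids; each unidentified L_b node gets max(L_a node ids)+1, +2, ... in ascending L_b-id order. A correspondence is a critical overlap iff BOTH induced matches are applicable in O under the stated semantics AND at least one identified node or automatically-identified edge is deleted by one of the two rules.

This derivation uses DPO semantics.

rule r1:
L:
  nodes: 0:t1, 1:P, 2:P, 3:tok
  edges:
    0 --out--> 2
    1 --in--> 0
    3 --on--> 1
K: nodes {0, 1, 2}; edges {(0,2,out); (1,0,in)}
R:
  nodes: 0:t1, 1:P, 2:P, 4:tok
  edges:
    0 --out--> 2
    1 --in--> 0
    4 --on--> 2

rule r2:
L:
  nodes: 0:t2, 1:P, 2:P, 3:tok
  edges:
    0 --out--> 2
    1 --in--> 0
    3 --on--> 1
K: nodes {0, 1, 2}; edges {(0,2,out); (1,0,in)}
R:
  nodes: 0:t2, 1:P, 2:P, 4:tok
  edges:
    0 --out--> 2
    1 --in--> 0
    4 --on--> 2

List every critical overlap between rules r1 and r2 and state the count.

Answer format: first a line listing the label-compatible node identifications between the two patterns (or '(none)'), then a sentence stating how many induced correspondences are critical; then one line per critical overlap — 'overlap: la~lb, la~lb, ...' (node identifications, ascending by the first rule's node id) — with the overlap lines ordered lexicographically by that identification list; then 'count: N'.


label-compatible node identifications between L(r1) and L(r2): 1~1, 1~2, 2~1, 2~2, 3~3
2 of the induced correspondences are critical overlaps of r1 and r2.
overlap: 1~1, 2~2, 3~3
overlap: 1~1, 3~3
count: 2


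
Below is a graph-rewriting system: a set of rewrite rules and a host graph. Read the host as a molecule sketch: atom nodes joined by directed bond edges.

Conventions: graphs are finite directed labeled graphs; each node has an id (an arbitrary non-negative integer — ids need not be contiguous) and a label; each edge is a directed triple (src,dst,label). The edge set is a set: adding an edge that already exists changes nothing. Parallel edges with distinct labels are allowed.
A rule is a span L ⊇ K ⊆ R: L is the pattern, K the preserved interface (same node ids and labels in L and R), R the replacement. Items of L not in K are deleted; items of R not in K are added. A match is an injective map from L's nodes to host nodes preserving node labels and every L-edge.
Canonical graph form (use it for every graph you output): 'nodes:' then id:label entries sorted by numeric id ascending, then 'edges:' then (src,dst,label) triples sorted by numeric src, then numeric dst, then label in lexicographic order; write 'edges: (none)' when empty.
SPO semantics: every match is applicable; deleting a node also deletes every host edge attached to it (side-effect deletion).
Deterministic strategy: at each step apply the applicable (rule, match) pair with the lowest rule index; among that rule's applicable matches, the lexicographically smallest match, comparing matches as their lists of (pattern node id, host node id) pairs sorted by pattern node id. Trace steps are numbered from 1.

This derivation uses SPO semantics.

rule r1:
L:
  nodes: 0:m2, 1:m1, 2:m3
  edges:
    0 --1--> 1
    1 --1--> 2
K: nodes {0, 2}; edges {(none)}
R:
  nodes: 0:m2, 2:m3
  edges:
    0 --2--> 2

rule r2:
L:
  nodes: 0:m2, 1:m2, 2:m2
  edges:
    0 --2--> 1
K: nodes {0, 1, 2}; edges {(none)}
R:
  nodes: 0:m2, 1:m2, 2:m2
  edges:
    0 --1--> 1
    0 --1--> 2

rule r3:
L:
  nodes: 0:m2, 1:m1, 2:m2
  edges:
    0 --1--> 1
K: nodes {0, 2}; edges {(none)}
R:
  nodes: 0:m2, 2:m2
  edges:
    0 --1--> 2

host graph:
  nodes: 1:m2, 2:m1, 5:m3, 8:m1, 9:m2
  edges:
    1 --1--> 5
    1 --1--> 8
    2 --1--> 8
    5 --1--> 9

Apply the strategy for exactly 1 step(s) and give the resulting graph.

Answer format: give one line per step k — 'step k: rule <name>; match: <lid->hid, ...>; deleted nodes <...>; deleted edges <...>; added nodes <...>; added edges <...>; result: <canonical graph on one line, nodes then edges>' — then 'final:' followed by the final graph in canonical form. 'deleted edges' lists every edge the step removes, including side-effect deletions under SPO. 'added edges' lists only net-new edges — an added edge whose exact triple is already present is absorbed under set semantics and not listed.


step 1: rule r3; match: 0->1, 1->8, 2->9; deleted nodes 8; deleted edges (1,8,1); (2,8,1); added nodes (none); added edges (1,9,1); result: nodes: 1:m2, 2:m1, 5:m3, 9:m2 edges: (1,5,1); (1,9,1); (5,9,1)
final:
nodes: 1:m2, 2:m1, 5:m3, 9:m2
edges: (1,5,1); (1,9,1); (5,9,1)


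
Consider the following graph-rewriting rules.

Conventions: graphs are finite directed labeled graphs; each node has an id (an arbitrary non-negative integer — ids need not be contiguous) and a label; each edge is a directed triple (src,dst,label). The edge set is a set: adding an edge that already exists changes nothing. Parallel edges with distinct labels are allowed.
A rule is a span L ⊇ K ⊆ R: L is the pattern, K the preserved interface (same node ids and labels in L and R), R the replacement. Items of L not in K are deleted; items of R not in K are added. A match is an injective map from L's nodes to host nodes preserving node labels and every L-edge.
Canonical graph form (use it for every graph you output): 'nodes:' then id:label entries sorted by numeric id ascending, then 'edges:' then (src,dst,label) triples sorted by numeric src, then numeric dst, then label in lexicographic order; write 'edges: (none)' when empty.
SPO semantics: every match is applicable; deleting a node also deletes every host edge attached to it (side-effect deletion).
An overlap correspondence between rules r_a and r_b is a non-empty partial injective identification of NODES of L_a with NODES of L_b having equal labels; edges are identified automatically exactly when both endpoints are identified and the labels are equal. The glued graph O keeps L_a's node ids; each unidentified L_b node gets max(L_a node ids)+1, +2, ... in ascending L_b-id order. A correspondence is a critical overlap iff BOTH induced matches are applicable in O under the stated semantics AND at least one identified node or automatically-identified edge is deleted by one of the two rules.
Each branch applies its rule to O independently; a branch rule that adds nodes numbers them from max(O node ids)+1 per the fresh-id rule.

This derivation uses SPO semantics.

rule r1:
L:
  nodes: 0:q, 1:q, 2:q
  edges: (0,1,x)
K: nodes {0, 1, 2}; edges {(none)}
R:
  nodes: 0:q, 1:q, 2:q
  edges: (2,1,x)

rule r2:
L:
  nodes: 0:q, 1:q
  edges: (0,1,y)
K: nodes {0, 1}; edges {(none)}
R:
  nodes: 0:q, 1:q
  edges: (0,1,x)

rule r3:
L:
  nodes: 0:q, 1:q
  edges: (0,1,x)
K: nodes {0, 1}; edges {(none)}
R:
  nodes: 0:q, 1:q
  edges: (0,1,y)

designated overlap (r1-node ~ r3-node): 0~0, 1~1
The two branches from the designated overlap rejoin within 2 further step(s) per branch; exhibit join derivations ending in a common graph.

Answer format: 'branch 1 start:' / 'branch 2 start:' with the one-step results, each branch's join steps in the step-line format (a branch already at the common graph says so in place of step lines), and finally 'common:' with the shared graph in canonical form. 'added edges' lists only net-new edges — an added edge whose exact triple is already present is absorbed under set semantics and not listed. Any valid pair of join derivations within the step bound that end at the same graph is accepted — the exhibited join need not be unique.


branch 1 start:
nodes: 0:q, 1:q, 2:q
edges: (2,1,x)
branch 2 start:
nodes: 0:q, 1:q, 2:q
edges: (0,1,y)
branch 1 step 1: rule r1; match: 0->2, 1->1, 2->0; deleted nodes (none); deleted edges (2,1,x); added nodes (none); added edges (0,1,x); result: nodes: 0:q, 1:q, 2:q edges: (0,1,x)
branch 2 step 1: rule r2; match: 0->0, 1->1; deleted nodes (none); deleted edges (0,1,y); added nodes (none); added edges (0,1,x); result: nodes: 0:q, 1:q, 2:q edges: (0,1,x)
common:
nodes: 0:q, 1:q, 2:q
edges: (0,1,x)


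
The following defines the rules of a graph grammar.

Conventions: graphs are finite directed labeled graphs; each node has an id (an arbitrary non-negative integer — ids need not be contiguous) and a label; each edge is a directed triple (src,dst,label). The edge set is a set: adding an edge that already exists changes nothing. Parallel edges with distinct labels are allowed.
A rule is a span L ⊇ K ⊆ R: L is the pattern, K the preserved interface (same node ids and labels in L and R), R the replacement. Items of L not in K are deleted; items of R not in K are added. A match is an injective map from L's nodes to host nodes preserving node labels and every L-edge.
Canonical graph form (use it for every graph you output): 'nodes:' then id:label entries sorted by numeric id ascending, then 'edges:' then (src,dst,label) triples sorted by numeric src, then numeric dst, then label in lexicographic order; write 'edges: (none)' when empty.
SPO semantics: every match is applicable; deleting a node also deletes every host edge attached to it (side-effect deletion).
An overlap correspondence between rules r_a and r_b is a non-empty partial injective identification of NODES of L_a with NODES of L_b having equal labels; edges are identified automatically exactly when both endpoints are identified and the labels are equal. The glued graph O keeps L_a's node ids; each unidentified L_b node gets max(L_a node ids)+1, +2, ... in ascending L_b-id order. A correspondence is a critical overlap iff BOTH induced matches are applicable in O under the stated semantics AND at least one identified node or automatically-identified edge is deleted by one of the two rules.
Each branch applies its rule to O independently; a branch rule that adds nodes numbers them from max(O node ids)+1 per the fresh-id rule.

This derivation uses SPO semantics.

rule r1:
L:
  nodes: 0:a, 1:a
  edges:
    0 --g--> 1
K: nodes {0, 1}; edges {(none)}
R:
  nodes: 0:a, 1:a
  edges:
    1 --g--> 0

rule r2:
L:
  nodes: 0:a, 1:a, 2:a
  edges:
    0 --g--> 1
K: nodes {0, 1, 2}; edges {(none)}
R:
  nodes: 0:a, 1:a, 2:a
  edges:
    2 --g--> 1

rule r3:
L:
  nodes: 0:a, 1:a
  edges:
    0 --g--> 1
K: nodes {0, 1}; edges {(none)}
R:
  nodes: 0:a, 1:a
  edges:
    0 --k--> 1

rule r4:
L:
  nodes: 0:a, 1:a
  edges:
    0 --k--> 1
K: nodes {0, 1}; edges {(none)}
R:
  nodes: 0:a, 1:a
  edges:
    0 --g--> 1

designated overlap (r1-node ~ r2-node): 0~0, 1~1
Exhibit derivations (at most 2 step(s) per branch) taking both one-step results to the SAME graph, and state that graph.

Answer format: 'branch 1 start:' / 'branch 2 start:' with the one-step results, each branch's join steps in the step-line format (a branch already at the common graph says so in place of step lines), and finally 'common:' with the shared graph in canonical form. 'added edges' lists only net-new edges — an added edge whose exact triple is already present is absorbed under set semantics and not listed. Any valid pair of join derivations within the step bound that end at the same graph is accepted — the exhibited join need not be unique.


branch 1 start:
nodes: 0:a, 1:a, 2:a
edges: (1,0,g)
branch 2 start:
nodes: 0:a, 1:a, 2:a
edges: (2,1,g)
branch 1 step 1: rule r1; match: 0->1, 1->0; deleted nodes (none); deleted edges (1,0,g); added nodes (none); added edges (0,1,g); result: nodes: 0:a, 1:a, 2:a edges: (0,1,g)
branch 2 step 1: rule r2; match: 0->2, 1->1, 2->0; deleted nodes (none); deleted edges (2,1,g); added nodes (none); added edges (0,1,g); result: nodes: 0:a, 1:a, 2:a edges: (0,1,g)
common:
nodes: 0:a, 1:a, 2:a
edges: (0,1,g)


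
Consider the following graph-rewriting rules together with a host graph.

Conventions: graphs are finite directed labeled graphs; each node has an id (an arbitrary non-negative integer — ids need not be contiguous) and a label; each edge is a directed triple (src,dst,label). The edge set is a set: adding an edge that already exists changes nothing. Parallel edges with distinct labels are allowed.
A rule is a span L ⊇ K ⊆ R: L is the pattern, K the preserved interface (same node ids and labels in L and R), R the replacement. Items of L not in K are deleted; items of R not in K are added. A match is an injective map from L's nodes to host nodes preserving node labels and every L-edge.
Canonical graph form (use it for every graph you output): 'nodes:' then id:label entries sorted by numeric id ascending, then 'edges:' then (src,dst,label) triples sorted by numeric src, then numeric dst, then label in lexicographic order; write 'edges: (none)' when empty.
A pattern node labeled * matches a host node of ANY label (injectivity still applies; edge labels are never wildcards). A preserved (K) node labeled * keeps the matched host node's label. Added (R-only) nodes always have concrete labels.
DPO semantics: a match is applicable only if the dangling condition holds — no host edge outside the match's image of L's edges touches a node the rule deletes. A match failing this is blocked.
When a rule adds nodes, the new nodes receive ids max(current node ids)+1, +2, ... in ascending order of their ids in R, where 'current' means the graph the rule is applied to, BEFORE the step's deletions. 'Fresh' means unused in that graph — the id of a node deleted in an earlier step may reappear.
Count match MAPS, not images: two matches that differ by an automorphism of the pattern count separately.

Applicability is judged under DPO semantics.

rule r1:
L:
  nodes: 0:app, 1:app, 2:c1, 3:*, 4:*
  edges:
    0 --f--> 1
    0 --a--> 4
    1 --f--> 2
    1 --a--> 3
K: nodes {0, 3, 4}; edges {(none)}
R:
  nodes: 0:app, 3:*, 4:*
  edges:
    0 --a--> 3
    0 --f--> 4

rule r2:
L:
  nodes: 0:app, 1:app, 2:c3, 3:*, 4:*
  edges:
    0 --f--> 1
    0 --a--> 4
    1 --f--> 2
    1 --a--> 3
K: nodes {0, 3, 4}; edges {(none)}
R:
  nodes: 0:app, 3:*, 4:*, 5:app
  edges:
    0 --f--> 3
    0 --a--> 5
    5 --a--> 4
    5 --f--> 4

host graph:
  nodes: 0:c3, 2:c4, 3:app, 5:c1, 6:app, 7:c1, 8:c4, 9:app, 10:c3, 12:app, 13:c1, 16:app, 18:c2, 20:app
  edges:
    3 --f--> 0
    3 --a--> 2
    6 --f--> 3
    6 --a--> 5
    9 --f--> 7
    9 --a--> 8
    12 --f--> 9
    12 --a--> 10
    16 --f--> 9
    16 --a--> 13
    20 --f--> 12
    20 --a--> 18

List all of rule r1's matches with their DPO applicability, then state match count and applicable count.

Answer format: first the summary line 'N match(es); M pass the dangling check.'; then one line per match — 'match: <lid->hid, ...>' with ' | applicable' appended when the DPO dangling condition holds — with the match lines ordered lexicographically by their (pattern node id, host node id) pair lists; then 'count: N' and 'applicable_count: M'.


2 match(es); 0 pass the dangling check.
match: 0->12, 1->9, 2->7, 3->8, 4->10
match: 0->16, 1->9, 2->7, 3->8, 4->13
count: 2
applicable_count: 0


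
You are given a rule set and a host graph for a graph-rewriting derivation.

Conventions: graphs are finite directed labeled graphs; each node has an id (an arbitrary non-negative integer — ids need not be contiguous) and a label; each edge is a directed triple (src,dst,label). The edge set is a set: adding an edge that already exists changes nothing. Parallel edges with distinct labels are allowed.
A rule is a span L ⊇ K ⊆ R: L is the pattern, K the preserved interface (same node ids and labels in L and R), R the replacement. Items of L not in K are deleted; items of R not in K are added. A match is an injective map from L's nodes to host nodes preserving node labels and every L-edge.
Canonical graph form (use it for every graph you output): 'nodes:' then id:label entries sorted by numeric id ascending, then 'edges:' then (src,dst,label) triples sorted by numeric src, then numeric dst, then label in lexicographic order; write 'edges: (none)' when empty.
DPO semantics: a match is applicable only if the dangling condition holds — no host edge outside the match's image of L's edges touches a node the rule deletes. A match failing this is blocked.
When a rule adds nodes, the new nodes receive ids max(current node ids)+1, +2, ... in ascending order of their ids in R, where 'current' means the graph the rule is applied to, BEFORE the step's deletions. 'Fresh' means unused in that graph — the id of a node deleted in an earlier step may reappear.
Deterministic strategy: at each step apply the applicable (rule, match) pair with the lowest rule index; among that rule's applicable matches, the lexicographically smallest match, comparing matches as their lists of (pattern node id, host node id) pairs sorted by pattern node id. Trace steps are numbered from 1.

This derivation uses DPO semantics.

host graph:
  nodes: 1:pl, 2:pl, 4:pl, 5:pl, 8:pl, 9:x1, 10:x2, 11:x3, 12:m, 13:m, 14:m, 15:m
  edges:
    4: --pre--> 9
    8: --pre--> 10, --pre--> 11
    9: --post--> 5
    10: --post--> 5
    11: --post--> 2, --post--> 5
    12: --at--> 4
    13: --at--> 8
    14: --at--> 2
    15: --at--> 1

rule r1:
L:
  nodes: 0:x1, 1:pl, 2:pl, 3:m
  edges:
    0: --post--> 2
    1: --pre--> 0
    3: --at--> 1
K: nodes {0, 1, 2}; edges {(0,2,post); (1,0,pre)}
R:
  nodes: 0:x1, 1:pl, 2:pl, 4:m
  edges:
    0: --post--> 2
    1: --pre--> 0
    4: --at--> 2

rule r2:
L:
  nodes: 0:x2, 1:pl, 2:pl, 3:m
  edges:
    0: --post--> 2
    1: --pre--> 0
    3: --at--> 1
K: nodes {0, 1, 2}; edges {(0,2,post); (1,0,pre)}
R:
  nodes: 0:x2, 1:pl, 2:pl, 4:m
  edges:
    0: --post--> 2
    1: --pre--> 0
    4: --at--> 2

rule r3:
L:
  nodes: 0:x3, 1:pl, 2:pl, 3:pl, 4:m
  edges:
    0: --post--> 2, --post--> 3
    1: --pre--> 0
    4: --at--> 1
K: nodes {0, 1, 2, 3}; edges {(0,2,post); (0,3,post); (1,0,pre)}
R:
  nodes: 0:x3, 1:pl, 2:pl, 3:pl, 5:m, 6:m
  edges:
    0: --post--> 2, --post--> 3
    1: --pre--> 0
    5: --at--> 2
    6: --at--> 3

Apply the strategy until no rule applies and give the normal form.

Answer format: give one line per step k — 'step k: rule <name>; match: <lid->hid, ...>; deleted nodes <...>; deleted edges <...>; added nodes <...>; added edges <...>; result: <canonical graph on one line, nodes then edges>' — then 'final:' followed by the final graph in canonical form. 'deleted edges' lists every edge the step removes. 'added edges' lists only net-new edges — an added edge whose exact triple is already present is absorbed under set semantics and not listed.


step 1: rule r1; match: 0->9, 1->4, 2->5, 3->12; deleted nodes 12; deleted edges (12,4,at); added nodes 16; added edges (16,5,at); result: nodes: 1:pl, 2:pl, 4:pl, 5:pl, 8:pl, 9:x1, 10:x2, 11:x3, 13:m, 14:m, 15:m, 16:m edges: (4,9,pre); (8,10,pre); (8,11,pre); (9,5,post); (10,5,post); (11,2,post); (11,5,post); (13,8,at); (14,2,at); (15,1,at); (16,5,at)
step 2: rule r2; match: 0->10, 1->8, 2->5, 3->13; deleted nodes 13; deleted edges (13,8,at); added nodes 17; added edges (17,5,at); result: nodes: 1:pl, 2:pl, 4:pl, 5:pl, 8:pl, 9:x1, 10:x2, 11:x3, 14:m, 15:m, 16:m, 17:m edges: (4,9,pre); (8,10,pre); (8,11,pre); (9,5,post); (10,5,post); (11,2,post); (11,5,post); (14,2,at); (15,1,at); (16,5,at); (17,5,at)
final:
nodes: 1:pl, 2:pl, 4:pl, 5:pl, 8:pl, 9:x1, 10:x2, 11:x3, 14:m, 15:m, 16:m, 17:m
edges: (4,9,pre); (8,10,pre); (8,11,pre); (9,5,post); (10,5,post); (11,2,post); (11,5,post); (14,2,at); (15,1,at); (16,5,at); (17,5,at)


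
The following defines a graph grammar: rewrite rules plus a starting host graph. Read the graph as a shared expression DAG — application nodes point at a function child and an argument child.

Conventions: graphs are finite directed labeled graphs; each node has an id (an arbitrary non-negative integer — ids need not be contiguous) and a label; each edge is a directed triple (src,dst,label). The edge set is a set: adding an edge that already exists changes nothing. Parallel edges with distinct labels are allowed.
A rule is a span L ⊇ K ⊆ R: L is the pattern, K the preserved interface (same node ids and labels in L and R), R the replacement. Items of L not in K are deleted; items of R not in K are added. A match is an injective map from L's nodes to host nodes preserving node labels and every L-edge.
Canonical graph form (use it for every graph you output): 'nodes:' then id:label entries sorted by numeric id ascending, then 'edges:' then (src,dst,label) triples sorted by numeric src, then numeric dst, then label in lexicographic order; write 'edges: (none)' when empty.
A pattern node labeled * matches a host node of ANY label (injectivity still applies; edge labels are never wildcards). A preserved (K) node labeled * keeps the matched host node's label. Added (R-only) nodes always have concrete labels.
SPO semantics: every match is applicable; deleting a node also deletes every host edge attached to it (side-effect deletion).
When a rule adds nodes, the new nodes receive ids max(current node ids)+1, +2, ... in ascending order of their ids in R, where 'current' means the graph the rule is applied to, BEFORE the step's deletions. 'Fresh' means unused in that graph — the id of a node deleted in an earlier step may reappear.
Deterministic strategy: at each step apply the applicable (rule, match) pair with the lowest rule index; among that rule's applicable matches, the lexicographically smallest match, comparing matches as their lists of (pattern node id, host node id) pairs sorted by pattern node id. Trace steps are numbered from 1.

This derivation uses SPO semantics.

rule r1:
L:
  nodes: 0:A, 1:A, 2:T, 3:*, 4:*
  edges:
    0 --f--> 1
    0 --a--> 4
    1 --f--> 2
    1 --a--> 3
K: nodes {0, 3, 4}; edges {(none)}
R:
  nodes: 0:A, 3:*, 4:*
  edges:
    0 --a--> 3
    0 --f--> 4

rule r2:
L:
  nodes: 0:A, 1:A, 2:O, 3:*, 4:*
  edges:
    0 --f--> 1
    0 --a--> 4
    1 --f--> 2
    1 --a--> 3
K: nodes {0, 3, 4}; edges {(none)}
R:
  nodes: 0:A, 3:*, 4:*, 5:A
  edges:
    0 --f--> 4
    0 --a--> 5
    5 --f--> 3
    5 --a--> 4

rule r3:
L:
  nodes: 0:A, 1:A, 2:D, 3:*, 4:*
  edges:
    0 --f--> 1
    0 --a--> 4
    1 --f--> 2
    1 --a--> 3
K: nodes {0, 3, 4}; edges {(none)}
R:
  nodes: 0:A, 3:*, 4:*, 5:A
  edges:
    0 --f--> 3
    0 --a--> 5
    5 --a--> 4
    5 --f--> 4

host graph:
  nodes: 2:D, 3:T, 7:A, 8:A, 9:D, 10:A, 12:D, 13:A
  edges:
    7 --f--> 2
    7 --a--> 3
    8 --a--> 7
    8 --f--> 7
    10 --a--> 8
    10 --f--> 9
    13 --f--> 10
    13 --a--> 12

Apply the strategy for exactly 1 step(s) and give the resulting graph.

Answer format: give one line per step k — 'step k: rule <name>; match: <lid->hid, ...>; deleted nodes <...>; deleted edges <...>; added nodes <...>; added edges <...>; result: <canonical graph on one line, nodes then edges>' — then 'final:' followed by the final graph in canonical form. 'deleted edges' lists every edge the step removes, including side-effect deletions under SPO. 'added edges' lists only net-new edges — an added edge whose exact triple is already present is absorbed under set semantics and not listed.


step 1: rule r3; match: 0->13, 1->10, 2->9, 3->8, 4->12; deleted nodes 9, 10; deleted edges (10,8,a); (10,9,f); (13,10,f); (13,12,a); added nodes 14; added edges (13,8,f); (13,14,a); (14,12,a); (14,12,f); result: nodes: 2:D, 3:T, 7:A, 8:A, 12:D, 13:A, 14:A edges: (7,2,f); (7,3,a); (8,7,a); (8,7,f); (13,8,f); (13,14,a); (14,12,a); (14,12,f)
final:
nodes: 2:D, 3:T, 7:A, 8:A, 12:D, 13:A, 14:A
edges: (7,2,f); (7,3,a); (8,7,a); (8,7,f); (13,8,f); (13,14,a); (14,12,a); (14,12,f)


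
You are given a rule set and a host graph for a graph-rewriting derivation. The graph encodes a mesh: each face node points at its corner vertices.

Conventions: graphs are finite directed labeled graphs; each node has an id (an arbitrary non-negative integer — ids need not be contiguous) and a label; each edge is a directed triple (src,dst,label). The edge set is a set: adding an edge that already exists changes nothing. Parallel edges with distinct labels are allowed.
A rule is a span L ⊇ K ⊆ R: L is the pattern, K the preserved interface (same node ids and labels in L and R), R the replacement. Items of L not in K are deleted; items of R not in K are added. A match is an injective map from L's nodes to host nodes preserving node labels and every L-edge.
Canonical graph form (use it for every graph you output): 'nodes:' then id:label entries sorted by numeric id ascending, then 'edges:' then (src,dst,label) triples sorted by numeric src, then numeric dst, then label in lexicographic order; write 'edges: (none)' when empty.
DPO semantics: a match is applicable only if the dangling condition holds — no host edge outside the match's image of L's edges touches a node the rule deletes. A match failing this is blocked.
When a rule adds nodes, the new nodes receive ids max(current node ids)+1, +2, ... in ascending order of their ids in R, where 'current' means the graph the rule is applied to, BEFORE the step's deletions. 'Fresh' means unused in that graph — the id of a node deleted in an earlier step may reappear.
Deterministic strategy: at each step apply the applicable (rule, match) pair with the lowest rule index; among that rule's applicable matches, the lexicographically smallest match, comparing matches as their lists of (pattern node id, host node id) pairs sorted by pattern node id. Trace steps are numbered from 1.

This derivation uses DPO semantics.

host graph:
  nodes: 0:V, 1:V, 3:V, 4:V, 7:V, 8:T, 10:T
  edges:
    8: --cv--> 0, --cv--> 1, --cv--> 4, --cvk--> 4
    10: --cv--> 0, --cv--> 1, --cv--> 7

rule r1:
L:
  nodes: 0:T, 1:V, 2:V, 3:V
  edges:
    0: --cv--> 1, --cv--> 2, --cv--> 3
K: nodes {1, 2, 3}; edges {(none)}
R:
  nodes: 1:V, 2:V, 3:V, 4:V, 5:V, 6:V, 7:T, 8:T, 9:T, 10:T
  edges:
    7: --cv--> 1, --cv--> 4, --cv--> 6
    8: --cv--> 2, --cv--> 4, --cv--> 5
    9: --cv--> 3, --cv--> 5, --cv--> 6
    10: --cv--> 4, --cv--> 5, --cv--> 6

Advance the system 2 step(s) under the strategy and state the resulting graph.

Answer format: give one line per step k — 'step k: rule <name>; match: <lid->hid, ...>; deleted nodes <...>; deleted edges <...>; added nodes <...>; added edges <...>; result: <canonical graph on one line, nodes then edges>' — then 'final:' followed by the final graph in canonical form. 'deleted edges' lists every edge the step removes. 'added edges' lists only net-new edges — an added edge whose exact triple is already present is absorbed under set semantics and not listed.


step 1: rule r1; match: 0->10, 1->0, 2->1, 3->7; deleted nodes 10; deleted edges (10,0,cv); (10,1,cv); (10,7,cv); added nodes 11, 12, 13, 14, 15, 16, 17; added edges (14,0,cv); (14,11,cv); (14,13,cv); (15,1,cv); (15,11,cv); (15,12,cv); (16,7,cv); (16,12,cv); (16,13,cv); (17,11,cv); (17,12,cv); (17,13,cv); result: nodes: 0:V, 1:V, 3:V, 4:V, 7:V, 8:T, 11:V, 12:V, 13:V, 14:T, 15:T, 16:T, 17:T edges: (8,0,cv); (8,1,cv); (8,4,cv); (8,4,cvk); (14,0,cv); (14,11,cv); (14,13,cv); (15,1,cv); (15,11,cv); (15,12,cv); (16,7,cv); (16,12,cv); (16,13,cv); (17,11,cv); (17,12,cv); (17,13,cv)
step 2: rule r1; match: 0->14, 1->0, 2->11, 3->13; deleted nodes 14; deleted edges (14,0,cv); (14,11,cv); (14,13,cv); added nodes 18, 19, 20, 21, 22, 23, 24; added edges (21,0,cv); (21,18,cv); (21,20,cv); (22,11,cv); (22,18,cv); (22,19,cv); (23,13,cv); (23,19,cv); (23,20,cv); (24,18,cv); (24,19,cv); (24,20,cv); result: nodes: 0:V, 1:V, 3:V, 4:V, 7:V, 8:T, 11:V, 12:V, 13:V, 15:T, 16:T, 17:T, 18:V, 19:V, 20:V, 21:T, 22:T, 23:T, 24:T edges: (8,0,cv); (8,1,cv); (8,4,cv); (8,4,cvk); (15,1,cv); (15,11,cv); (15,12,cv); (16,7,cv); (16,12,cv); (16,13,cv); (17,11,cv); (17,12,cv); (17,13,cv); (21,0,cv); (21,18,cv); (21,20,cv); (22,11,cv); (22,18,cv); (22,19,cv); (23,13,cv); (23,19,cv); (23,20,cv); (24,18,cv); (24,19,cv); (24,20,cv)
final:
nodes: 0:V, 1:V, 3:V, 4:V, 7:V, 8:T, 11:V, 12:V, 13:V, 15:T, 16:T, 17:T, 18:V, 19:V, 20:V, 21:T, 22:T, 23:T, 24:T
edges: (8,0,cv); (8,1,cv); (8,4,cv); (8,4,cvk); (15,1,cv); (15,11,cv); (15,12,cv); (16,7,cv); (16,12,cv); (16,13,cv); (17,11,cv); (17,12,cv); (17,13,cv); (21,0,cv); (21,18,cv); (21,20,cv); (22,11,cv); (22,18,cv); (22,19,cv); (23,13,cv); (23,19,cv); (23,20,cv); (24,18,cv); (24,19,cv); (24,20,cv)


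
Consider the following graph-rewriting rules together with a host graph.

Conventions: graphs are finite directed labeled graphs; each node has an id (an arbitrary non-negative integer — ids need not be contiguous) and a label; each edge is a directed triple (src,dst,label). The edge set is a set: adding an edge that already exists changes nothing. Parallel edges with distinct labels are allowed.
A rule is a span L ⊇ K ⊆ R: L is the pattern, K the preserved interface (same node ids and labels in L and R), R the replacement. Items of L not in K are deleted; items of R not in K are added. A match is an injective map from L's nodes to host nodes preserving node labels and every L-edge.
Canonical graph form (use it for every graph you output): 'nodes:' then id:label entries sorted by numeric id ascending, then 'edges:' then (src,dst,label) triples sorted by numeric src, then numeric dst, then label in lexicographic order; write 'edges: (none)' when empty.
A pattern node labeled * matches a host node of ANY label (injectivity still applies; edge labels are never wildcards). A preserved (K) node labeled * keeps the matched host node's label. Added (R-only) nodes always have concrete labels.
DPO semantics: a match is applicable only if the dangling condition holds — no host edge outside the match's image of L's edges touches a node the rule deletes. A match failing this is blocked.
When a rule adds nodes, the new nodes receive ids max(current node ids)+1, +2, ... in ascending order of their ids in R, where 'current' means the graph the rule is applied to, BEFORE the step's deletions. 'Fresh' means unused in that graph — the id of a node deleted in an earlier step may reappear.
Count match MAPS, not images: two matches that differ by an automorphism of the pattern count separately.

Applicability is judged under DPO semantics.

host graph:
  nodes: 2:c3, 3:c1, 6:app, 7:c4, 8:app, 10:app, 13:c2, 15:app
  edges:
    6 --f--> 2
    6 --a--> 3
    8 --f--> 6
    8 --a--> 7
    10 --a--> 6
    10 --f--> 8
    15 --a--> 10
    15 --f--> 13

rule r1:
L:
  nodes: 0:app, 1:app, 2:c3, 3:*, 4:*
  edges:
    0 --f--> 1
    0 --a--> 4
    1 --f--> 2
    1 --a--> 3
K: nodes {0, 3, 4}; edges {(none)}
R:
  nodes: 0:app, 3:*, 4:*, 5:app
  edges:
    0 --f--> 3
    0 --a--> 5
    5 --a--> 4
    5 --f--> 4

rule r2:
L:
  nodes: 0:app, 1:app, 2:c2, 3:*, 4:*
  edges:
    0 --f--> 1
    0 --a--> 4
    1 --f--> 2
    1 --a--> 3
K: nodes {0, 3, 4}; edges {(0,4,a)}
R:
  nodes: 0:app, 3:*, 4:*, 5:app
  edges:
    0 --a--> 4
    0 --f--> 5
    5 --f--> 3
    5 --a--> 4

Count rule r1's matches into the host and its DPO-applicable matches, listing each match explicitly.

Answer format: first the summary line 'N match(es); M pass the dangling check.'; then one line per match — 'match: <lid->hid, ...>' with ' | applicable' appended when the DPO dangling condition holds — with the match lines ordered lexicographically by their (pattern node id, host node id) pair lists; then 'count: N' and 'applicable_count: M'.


1 match(es); 0 pass the dangling check.
match: 0->8, 1->6, 2->2, 3->3, 4->7
count: 1
applicable_count: 0


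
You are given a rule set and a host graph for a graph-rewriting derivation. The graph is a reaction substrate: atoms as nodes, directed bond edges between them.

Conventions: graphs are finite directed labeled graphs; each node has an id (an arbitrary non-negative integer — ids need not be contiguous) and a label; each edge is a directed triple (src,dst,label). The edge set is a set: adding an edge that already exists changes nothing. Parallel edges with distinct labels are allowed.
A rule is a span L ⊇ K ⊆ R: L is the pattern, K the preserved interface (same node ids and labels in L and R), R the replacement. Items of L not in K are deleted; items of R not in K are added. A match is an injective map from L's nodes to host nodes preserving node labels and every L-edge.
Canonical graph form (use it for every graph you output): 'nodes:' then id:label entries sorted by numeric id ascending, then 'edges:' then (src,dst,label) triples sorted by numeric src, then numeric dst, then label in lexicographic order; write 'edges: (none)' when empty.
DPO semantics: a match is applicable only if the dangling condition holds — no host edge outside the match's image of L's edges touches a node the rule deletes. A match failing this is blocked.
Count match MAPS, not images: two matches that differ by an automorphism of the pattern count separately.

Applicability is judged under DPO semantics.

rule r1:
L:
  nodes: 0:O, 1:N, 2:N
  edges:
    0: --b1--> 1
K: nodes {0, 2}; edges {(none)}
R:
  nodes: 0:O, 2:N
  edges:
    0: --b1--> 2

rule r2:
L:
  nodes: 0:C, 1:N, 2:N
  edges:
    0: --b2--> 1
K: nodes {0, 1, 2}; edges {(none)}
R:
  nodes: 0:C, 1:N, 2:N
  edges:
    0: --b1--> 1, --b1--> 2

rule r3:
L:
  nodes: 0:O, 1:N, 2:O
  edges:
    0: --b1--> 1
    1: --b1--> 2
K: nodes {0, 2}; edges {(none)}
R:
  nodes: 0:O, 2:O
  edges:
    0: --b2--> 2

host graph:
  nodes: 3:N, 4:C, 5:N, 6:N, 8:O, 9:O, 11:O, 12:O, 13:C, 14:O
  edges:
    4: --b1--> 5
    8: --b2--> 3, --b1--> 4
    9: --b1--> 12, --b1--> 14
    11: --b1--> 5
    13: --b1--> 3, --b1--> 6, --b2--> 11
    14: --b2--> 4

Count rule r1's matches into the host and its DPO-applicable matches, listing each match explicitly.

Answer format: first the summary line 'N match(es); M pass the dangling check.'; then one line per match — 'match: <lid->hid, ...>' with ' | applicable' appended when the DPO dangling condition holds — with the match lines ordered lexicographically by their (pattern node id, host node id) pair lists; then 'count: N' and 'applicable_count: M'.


2 match(es); 0 pass the dangling check.
match: 0->11, 1->5, 2->3
match: 0->11, 1->5, 2->6
count: 2
applicable_count: 0


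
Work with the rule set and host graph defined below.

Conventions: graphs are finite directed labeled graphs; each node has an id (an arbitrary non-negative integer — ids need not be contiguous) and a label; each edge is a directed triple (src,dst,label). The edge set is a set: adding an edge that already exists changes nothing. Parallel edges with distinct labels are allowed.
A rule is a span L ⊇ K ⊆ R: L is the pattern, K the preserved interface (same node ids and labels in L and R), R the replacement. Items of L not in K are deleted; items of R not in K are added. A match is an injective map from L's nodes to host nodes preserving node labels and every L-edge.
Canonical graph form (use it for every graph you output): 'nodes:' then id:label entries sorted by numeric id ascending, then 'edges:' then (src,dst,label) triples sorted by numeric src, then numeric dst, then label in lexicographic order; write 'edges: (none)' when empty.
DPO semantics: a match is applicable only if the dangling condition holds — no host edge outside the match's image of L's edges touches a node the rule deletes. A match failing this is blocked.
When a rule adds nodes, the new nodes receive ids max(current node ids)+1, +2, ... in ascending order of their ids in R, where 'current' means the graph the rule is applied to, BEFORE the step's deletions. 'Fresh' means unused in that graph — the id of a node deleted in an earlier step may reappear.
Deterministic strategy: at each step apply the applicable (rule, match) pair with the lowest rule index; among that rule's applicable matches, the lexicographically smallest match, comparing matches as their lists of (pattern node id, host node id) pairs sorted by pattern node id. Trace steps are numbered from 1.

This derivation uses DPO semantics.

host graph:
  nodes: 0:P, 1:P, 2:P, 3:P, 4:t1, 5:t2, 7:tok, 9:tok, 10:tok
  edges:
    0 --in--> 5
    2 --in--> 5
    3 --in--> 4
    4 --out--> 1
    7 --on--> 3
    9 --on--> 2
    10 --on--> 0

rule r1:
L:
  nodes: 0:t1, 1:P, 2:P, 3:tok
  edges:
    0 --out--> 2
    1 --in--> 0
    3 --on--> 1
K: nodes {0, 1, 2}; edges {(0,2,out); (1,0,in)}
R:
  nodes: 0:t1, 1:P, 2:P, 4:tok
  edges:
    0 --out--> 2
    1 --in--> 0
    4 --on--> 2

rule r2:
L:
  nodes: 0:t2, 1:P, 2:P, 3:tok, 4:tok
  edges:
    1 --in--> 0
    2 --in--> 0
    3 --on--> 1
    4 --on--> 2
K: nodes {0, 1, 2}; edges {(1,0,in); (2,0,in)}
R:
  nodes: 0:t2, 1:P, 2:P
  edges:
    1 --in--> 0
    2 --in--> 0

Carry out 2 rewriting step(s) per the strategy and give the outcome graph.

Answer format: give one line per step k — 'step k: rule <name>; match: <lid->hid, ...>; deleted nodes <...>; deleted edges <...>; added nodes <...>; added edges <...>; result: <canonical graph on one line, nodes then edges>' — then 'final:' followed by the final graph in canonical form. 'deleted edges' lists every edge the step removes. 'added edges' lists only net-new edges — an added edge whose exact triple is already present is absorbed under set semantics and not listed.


step 1: rule r1; match: 0->4, 1->3, 2->1, 3->7; deleted nodes 7; deleted edges (7,3,on); added nodes 11; added edges (11,1,on); result: nodes: 0:P, 1:P, 2:P, 3:P, 4:t1, 5:t2, 9:tok, 10:tok, 11:tok edges: (0,5,in); (2,5,in); (3,4,in); (4,1,out); (9,2,on); (10,0,on); (11,1,on)
step 2: rule r2; match: 0->5, 1->0, 2->2, 3->10, 4->9; deleted nodes 9, 10; deleted edges (9,2,on); (10,0,on); added nodes (none); added edges (none); result: nodes: 0:P, 1:P, 2:P, 3:P, 4:t1, 5:t2, 11:tok edges: (0,5,in); (2,5,in); (3,4,in); (4,1,out); (11,1,on)
final:
nodes: 0:P, 1:P, 2:P, 3:P, 4:t1, 5:t2, 11:tok
edges: (0,5,in); (2,5,in); (3,4,in); (4,1,out); (11,1,on)
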